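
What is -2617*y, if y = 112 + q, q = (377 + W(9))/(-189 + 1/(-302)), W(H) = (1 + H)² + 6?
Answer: -16348351894/57079 ≈ -2.8642e+5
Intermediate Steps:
W(H) = 6 + (1 + H)²
q = -145866/57079 (q = (377 + (6 + (1 + 9)²))/(-189 + 1/(-302)) = (377 + (6 + 10²))/(-189 - 1/302) = (377 + (6 + 100))/(-57079/302) = (377 + 106)*(-302/57079) = 483*(-302/57079) = -145866/57079 ≈ -2.5555)
y = 6246982/57079 (y = 112 - 145866/57079 = 6246982/57079 ≈ 109.44)
-2617*y = -2617*6246982/57079 = -16348351894/57079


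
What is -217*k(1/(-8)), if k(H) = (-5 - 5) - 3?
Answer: 2821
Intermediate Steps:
k(H) = -13 (k(H) = -10 - 3 = -13)
-217*k(1/(-8)) = -217*(-13) = 2821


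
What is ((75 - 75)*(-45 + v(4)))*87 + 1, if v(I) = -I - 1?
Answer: 1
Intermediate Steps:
v(I) = -1 - I
((75 - 75)*(-45 + v(4)))*87 + 1 = ((75 - 75)*(-45 + (-1 - 1*4)))*87 + 1 = (0*(-45 + (-1 - 4)))*87 + 1 = (0*(-45 - 5))*87 + 1 = (0*(-50))*87 + 1 = 0*87 + 1 = 0 + 1 = 1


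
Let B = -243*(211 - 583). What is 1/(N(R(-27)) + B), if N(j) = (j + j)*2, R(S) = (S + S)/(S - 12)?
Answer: 13/1175220 ≈ 1.1062e-5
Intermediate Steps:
R(S) = 2*S/(-12 + S) (R(S) = (2*S)/(-12 + S) = 2*S/(-12 + S))
N(j) = 4*j (N(j) = (2*j)*2 = 4*j)
B = 90396 (B = -243*(-372) = 90396)
1/(N(R(-27)) + B) = 1/(4*(2*(-27)/(-12 - 27)) + 90396) = 1/(4*(2*(-27)/(-39)) + 90396) = 1/(4*(2*(-27)*(-1/39)) + 90396) = 1/(4*(18/13) + 90396) = 1/(72/13 + 90396) = 1/(1175220/13) = 13/1175220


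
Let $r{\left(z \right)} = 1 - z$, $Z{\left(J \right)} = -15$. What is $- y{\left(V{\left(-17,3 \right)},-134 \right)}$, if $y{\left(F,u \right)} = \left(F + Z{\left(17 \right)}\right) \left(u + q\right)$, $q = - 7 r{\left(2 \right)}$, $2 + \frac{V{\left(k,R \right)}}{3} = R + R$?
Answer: $-381$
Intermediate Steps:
$V{\left(k,R \right)} = -6 + 6 R$ ($V{\left(k,R \right)} = -6 + 3 \left(R + R\right) = -6 + 3 \cdot 2 R = -6 + 6 R$)
$q = 7$ ($q = - 7 \left(1 - 2\right) = \left(-7\right) \left(-1\right) = 7$)
$y{\left(F,u \right)} = \left(-15 + F\right) \left(7 + u\right)$ ($y{\left(F,u \right)} = \left(F - 15\right) \left(u + 7\right) = \left(-15 + F\right) \left(7 + u\right)$)
$- y{\left(V{\left(-17,3 \right)},-134 \right)} = - (-105 - -2010 + 7 \left(-6 + 6 \cdot 3\right) + \left(-6 + 6 \cdot 3\right) \left(-134\right)) = - (-105 + 2010 + 7 \left(-6 + 18\right) + \left(-6 + 18\right) \left(-134\right)) = - (-105 + 2010 + 7 \cdot 12 + 12 \left(-134\right)) = - (-105 + 2010 + 84 - 1608) = \left(-1\right) 381 = -381$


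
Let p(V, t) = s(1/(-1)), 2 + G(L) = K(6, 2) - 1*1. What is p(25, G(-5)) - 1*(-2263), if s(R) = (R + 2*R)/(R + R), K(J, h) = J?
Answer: 4529/2 ≈ 2264.5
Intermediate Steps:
G(L) = 3 (G(L) = -2 + (6 - 1*1) = -2 + (6 - 1) = -2 + 5 = 3)
s(R) = 3/2 (s(R) = (3*R)/((2*R)) = (3*R)*(1/(2*R)) = 3/2)
p(V, t) = 3/2
p(25, G(-5)) - 1*(-2263) = 3/2 - 1*(-2263) = 3/2 + 2263 = 4529/2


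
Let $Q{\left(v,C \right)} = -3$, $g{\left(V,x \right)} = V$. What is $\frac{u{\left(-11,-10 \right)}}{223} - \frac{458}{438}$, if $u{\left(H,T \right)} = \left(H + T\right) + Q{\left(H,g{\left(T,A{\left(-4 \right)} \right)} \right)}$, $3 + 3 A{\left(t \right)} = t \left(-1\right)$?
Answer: $- \frac{56323}{48837} \approx -1.1533$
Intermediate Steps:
$A{\left(t \right)} = -1 - \frac{t}{3}$ ($A{\left(t \right)} = -1 + \frac{t \left(-1\right)}{3} = -1 + \frac{\left(-1\right) t}{3} = -1 - \frac{t}{3}$)
$u{\left(H,T \right)} = -3 + H + T$ ($u{\left(H,T \right)} = \left(H + T\right) - 3 = -3 + H + T$)
$\frac{u{\left(-11,-10 \right)}}{223} - \frac{458}{438} = \frac{-3 - 11 - 10}{223} - \frac{458}{438} = \left(-24\right) \frac{1}{223} - \frac{229}{219} = - \frac{24}{223} - \frac{229}{219} = - \frac{56323}{48837}$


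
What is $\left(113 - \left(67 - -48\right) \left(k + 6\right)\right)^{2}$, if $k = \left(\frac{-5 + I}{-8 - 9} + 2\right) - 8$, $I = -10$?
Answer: $\frac{38416}{289} \approx 132.93$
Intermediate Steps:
$k = - \frac{87}{17}$ ($k = \left(\frac{-5 - 10}{-8 - 9} + 2\right) - 8 = \left(- \frac{15}{-17} + 2\right) - 8 = \left(\left(-15\right) \left(- \frac{1}{17}\right) + 2\right) - 8 = \left(\frac{15}{17} + 2\right) - 8 = \frac{49}{17} - 8 = - \frac{87}{17} \approx -5.1176$)
$\left(113 - \left(67 - -48\right) \left(k + 6\right)\right)^{2} = \left(113 - \left(67 - -48\right) \left(- \frac{87}{17} + 6\right)\right)^{2} = \left(113 - \left(67 + 48\right) \frac{15}{17}\right)^{2} = \left(113 - 115 \cdot \frac{15}{17}\right)^{2} = \left(113 - \frac{1725}{17}\right)^{2} = \left(\frac{196}{17}\right)^{2} = \frac{38416}{289}$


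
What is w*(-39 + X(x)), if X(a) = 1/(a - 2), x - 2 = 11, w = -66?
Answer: 2568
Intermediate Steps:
x = 13 (x = 2 + 11 = 13)
X(a) = 1/(-2 + a)
w*(-39 + X(x)) = -66*(-39 + 1/(-2 + 13)) = -66*(-39 + 1/11) = -66*(-428/11) = 2568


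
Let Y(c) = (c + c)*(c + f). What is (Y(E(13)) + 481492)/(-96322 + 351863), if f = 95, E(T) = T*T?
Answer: 51884/23231 ≈ 2.2334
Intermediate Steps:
E(T) = T**2
Y(c) = 2*c*(95 + c) (Y(c) = (c + c)*(c + 95) = (2*c)*(95 + c) = 2*c*(95 + c))
(Y(E(13)) + 481492)/(-96322 + 351863) = (2*13**2*(95 + 13**2) + 481492)/(-96322 + 351863) = (2*169*(95 + 169) + 481492)/255541 = (2*169*264 + 481492)*(1/255541) = (89232 + 481492)*(1/255541) = 570724*(1/255541) = 51884/23231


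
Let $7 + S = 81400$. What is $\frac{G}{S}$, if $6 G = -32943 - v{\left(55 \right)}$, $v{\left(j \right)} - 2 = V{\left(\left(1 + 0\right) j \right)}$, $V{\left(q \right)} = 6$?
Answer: $- \frac{32951}{488358} \approx -0.067473$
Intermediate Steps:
$S = 81393$ ($S = -7 + 81400 = 81393$)
$v{\left(j \right)} = 8$ ($v{\left(j \right)} = 2 + 6 = 8$)
$G = - \frac{32951}{6}$ ($G = \frac{-32943 - 8}{6} = \frac{1}{6} \left(-32951\right) = - \frac{32951}{6} \approx -5491.8$)
$\frac{G}{S} = - \frac{32951}{6 \cdot 81393} = \left(- \frac{32951}{6}\right) \frac{1}{81393} = - \frac{32951}{488358}$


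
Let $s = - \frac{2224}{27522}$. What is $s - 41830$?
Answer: $- \frac{4141178}{99} \approx -41830.0$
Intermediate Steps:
$s = - \frac{8}{99}$ ($s = \left(-2224\right) \frac{1}{27522} = - \frac{8}{99} \approx -0.080808$)
$s - 41830 = - \frac{8}{99} - 41830 = - \frac{4141178}{99}$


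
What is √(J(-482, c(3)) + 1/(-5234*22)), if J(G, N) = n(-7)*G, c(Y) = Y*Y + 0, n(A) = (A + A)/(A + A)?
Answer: I*√1597716988219/57574 ≈ 21.954*I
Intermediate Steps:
n(A) = 1 (n(A) = (2*A)/((2*A)) = (2*A)*(1/(2*A)) = 1)
c(Y) = Y² (c(Y) = Y² + 0 = Y²)
J(G, N) = G (J(G, N) = 1*G = G)
√(J(-482, c(3)) + 1/(-5234*22)) = √(-482 + 1/(-5234*22)) = √(-482 + 1/(-115148)) = √(-482 - 1/115148) = √(-55501337/115148) = I*√1597716988219/57574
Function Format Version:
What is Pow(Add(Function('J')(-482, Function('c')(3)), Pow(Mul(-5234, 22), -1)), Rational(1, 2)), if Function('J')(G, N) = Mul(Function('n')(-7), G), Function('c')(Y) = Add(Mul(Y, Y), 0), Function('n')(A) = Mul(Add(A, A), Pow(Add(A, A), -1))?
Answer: Mul(Rational(1, 57574), I, Pow(1597716988219, Rational(1, 2))) ≈ Mul(21.954, I)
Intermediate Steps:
Function('n')(A) = 1 (Function('n')(A) = Mul(Mul(2, A), Pow(Mul(2, A), -1)) = Mul(Mul(2, A), Mul(Rational(1, 2), Pow(A, -1))) = 1)
Function('c')(Y) = Pow(Y, 2) (Function('c')(Y) = Add(Pow(Y, 2), 0) = Pow(Y, 2))
Function('J')(G, N) = G (Function('J')(G, N) = Mul(1, G) = G)
Pow(Add(Function('J')(-482, Function('c')(3)), Pow(Mul(-5234, 22), -1)), Rational(1, 2)) = Pow(Add(-482, Pow(Mul(-5234, 22), -1)), Rational(1, 2)) = Pow(Add(-482, Pow(-115148, -1)), Rational(1, 2)) = Pow(Add(-482, Rational(-1, 115148)), Rational(1, 2)) = Pow(Rational(-55501337, 115148), Rational(1, 2)) = Mul(Rational(1, 57574), I, Pow(1597716988219, Rational(1, 2)))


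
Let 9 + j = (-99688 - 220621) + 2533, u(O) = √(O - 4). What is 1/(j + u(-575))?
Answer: -317785/100987306804 - I*√579/100987306804 ≈ -3.1468e-6 - 2.3827e-10*I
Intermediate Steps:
u(O) = √(-4 + O)
j = -317785 (j = -9 + ((-99688 - 220621) + 2533) = -9 + (-320309 + 2533) = -9 - 317776 = -317785)
1/(j + u(-575)) = 1/(-317785 + √(-4 - 575)) = 1/(-317785 + √(-579)) = 1/(-317785 + I*√579)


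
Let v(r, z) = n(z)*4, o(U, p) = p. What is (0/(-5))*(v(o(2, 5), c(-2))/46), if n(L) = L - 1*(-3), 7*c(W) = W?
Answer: 0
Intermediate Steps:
c(W) = W/7
n(L) = 3 + L (n(L) = L + 3 = 3 + L)
v(r, z) = 12 + 4*z (v(r, z) = (3 + z)*4 = 12 + 4*z)
(0/(-5))*(v(o(2, 5), c(-2))/46) = (0/(-5))*((12 + 4*((1/7)*(-2)))/46) = (0*(-1/5))*((12 + 4*(-2/7))*(1/46)) = 0*((12 - 8/7)*(1/46)) = 0*((76/7)*(1/46)) = 0*(38/161) = 0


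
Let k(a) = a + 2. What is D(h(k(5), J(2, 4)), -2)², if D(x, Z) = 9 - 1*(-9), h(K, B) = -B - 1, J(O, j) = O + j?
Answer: 324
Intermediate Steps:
k(a) = 2 + a
h(K, B) = -1 - B
D(x, Z) = 18 (D(x, Z) = 9 + 9 = 18)
D(h(k(5), J(2, 4)), -2)² = 18² = 324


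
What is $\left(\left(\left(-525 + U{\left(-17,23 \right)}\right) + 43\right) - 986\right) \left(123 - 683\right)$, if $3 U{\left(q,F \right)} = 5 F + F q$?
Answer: $873600$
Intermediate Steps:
$U{\left(q,F \right)} = \frac{5 F}{3} + \frac{F q}{3}$ ($U{\left(q,F \right)} = \frac{5 F + F q}{3} = \frac{5 F}{3} + \frac{F q}{3}$)
$\left(\left(\left(-525 + U{\left(-17,23 \right)}\right) + 43\right) - 986\right) \left(123 - 683\right) = \left(\left(\left(-525 + \frac{1}{3} \cdot 23 \left(5 - 17\right)\right) + 43\right) - 986\right) \left(123 - 683\right) = \left(\left(\left(-525 + \frac{1}{3} \cdot 23 \left(-12\right)\right) + 43\right) - 986\right) \left(-560\right) = \left(\left(\left(-525 - 92\right) + 43\right) - 986\right) \left(-560\right) = \left(\left(-617 + 43\right) - 986\right) \left(-560\right) = \left(-574 - 986\right) \left(-560\right) = \left(-1560\right) \left(-560\right) = 873600$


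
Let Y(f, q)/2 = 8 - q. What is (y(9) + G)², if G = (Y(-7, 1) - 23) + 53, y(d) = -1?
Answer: 1849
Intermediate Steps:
Y(f, q) = 16 - 2*q (Y(f, q) = 2*(8 - q) = 16 - 2*q)
G = 44 (G = ((16 - 2*1) - 23) + 53 = ((16 - 2) - 23) + 53 = (14 - 23) + 53 = -9 + 53 = 44)
(y(9) + G)² = (-1 + 44)² = 43² = 1849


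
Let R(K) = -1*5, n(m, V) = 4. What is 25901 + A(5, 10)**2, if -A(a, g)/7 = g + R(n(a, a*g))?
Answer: 27126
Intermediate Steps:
R(K) = -5
A(a, g) = 35 - 7*g (A(a, g) = -7*(g - 5) = -7*(-5 + g) = 35 - 7*g)
25901 + A(5, 10)**2 = 25901 + (35 - 7*10)**2 = 25901 + (35 - 70)**2 = 25901 + (-35)**2 = 25901 + 1225 = 27126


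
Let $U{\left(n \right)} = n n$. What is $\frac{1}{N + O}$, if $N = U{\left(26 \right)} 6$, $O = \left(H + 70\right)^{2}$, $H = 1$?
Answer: $\frac{1}{9097} \approx 0.00010993$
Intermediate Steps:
$U{\left(n \right)} = n^{2}$
$O = 5041$ ($O = \left(1 + 70\right)^{2} = 71^{2} = 5041$)
$N = 4056$ ($N = 26^{2} \cdot 6 = 676 \cdot 6 = 4056$)
$\frac{1}{N + O} = \frac{1}{4056 + 5041} = \frac{1}{9097}$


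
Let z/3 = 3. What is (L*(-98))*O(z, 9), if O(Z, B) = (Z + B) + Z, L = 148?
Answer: -391608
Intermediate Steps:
z = 9 (z = 3*3 = 9)
O(Z, B) = B + 2*Z (O(Z, B) = (B + Z) + Z = B + 2*Z)
(L*(-98))*O(z, 9) = (148*(-98))*(9 + 2*9) = -14504*(9 + 18) = -14504*27 = -391608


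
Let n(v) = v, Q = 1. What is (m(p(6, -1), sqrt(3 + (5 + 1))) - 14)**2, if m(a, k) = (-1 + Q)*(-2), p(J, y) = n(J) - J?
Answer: 196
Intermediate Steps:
p(J, y) = 0 (p(J, y) = J - J = 0)
m(a, k) = 0 (m(a, k) = (-1 + 1)*(-2) = 0*(-2) = 0)
(m(p(6, -1), sqrt(3 + (5 + 1))) - 14)**2 = (0 - 14)**2 = (-14)**2 = 196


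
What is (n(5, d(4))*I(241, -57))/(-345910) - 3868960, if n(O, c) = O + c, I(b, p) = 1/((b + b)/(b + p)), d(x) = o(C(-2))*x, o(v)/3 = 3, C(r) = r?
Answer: -161266590410686/41682155 ≈ -3.8690e+6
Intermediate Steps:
o(v) = 9 (o(v) = 3*3 = 9)
d(x) = 9*x
I(b, p) = (b + p)/(2*b) (I(b, p) = 1/((2*b)/(b + p)) = 1/(2*b/(b + p)) = (b + p)/(2*b))
(n(5, d(4))*I(241, -57))/(-345910) - 3868960 = ((5 + 9*4)*((½)*(241 - 57)/241))/(-345910) - 3868960 = ((5 + 36)*((½)*(1/241)*184))*(-1/345910) - 3868960 = (41*(92/241))*(-1/345910) - 3868960 = (3772/241)*(-1/345910) - 3868960 = -1886/41682155 - 3868960 = -161266590410686/41682155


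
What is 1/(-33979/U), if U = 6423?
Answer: -6423/33979 ≈ -0.18903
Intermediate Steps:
1/(-33979/U) = 1/(-33979/6423) = -6423/33979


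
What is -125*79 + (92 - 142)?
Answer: -9925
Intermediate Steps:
-125*79 + (92 - 142) = -9875 - 50 = -9925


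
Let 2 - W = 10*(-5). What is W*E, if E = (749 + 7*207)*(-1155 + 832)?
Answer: -36917608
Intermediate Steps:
W = 52 (W = 2 - 10*(-5) = 2 - 1*(-50) = 2 + 50 = 52)
E = -709954 (E = (749 + 1449)*(-323) = 2198*(-323) = -709954)
W*E = 52*(-709954) = -36917608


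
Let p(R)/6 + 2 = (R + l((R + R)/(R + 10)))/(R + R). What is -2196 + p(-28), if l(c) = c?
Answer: -6616/3 ≈ -2205.3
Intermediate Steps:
p(R) = -12 + 3*(R + 2*R/(10 + R))/R (p(R) = -12 + 6*((R + (R + R)/(R + 10))/(R + R)) = -12 + 6*((R + (2*R)/(10 + R))/((2*R))) = -12 + 6*((R + 2*R/(10 + R))*(1/(2*R))) = -12 + 6*((R + 2*R/(10 + R))/(2*R)) = -12 + 3*(R + 2*R/(10 + R))/R)
-2196 + p(-28) = -2196 + 3*(-28 - 3*(-28))/(10 - 28) = -2196 + 3*(-28 + 84)/(-18) = -2196 + 3*(-1/18)*56 = -2196 - 28/3 = -6616/3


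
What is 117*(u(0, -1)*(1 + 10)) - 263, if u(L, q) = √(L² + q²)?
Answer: 1024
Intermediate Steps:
117*(u(0, -1)*(1 + 10)) - 263 = 117*(√(0² + (-1)²)*(1 + 10)) - 263 = 117*(√(0 + 1)*11) - 263 = 117*(√1*11) - 263 = 117*(1*11) - 263 = 117*11 - 263 = 1287 - 263 = 1024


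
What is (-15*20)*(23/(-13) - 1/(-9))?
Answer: 19400/39 ≈ 497.44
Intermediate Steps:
(-15*20)*(23/(-13) - 1/(-9)) = -300*(23*(-1/13) - 1*(-1/9)) = -300*(-23/13 + 1/9) = -300*(-194/117) = 19400/39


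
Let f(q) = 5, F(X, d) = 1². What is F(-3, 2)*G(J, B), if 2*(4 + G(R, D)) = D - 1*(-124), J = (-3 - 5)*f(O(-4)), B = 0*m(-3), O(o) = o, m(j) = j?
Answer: 58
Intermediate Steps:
F(X, d) = 1
B = 0 (B = 0*(-3) = 0)
J = -40 (J = (-3 - 5)*5 = -8*5 = -40)
G(R, D) = 58 + D/2 (G(R, D) = -4 + (D - 1*(-124))/2 = -4 + (D + 124)/2 = -4 + (124 + D)/2 = -4 + (62 + D/2) = 58 + D/2)
F(-3, 2)*G(J, B) = 1*(58 + (½)*0) = 1*(58 + 0) = 1*58 = 58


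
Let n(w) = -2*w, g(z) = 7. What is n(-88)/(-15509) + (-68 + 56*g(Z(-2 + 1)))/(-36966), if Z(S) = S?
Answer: -1921822/95550949 ≈ -0.020113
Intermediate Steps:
n(-88)/(-15509) + (-68 + 56*g(Z(-2 + 1)))/(-36966) = -2*(-88)/(-15509) + (-68 + 56*7)/(-36966) = 176*(-1/15509) + (-68 + 392)*(-1/36966) = -176/15509 + 324*(-1/36966) = -176/15509 - 54/6161 = -1921822/95550949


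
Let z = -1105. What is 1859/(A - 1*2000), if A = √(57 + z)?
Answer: -464750/500131 - 1859*I*√262/2000524 ≈ -0.92926 - 0.015041*I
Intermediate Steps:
A = 2*I*√262 (A = √(57 - 1105) = √(-1048) = 2*I*√262 ≈ 32.373*I)
1859/(A - 1*2000) = 1859/(2*I*√262 - 1*2000) = 1859/(2*I*√262 - 2000) = 1859/(-2000 + 2*I*√262)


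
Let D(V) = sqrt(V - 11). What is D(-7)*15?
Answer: 45*I*sqrt(2) ≈ 63.64*I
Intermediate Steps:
D(V) = sqrt(-11 + V)
D(-7)*15 = sqrt(-11 - 7)*15 = sqrt(-18)*15 = (3*I*sqrt(2))*15 = 45*I*sqrt(2)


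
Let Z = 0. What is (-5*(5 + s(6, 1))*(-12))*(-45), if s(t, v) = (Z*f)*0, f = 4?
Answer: -13500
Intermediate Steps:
s(t, v) = 0 (s(t, v) = (0*4)*0 = 0*0 = 0)
(-5*(5 + s(6, 1))*(-12))*(-45) = (-5*(5 + 0)*(-12))*(-45) = (-5*5*(-12))*(-45) = -25*(-12)*(-45) = 300*(-45) = -13500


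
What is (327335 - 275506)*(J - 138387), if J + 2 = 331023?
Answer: 9984027586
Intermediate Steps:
J = 331021 (J = -2 + 331023 = 331021)
(327335 - 275506)*(J - 138387) = (327335 - 275506)*(331021 - 138387) = 51829*192634 = 9984027586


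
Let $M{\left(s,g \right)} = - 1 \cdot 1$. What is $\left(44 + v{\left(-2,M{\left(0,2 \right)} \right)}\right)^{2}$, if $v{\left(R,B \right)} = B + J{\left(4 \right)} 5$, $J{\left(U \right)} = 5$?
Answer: $4624$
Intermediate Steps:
$M{\left(s,g \right)} = -1$ ($M{\left(s,g \right)} = \left(-1\right) 1 = -1$)
$v{\left(R,B \right)} = 25 + B$ ($v{\left(R,B \right)} = B + 5 \cdot 5 = B + 25 = 25 + B$)
$\left(44 + v{\left(-2,M{\left(0,2 \right)} \right)}\right)^{2} = \left(44 + \left(25 - 1\right)\right)^{2} = \left(44 + 24\right)^{2} = 68^{2} = 4624$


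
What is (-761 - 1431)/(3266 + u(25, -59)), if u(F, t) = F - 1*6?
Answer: -2192/3285 ≈ -0.66728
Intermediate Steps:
u(F, t) = -6 + F (u(F, t) = F - 6 = -6 + F)
(-761 - 1431)/(3266 + u(25, -59)) = (-761 - 1431)/(3266 + (-6 + 25)) = -2192/(3266 + 19) = -2192/3285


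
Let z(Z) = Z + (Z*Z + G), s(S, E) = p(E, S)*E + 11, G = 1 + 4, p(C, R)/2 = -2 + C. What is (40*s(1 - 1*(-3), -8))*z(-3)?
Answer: 75240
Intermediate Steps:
p(C, R) = -4 + 2*C (p(C, R) = 2*(-2 + C) = -4 + 2*C)
G = 5
s(S, E) = 11 + E*(-4 + 2*E) (s(S, E) = (-4 + 2*E)*E + 11 = E*(-4 + 2*E) + 11 = 11 + E*(-4 + 2*E))
z(Z) = 5 + Z + Z² (z(Z) = Z + (Z*Z + 5) = Z + (Z² + 5) = Z + (5 + Z²) = 5 + Z + Z²)
(40*s(1 - 1*(-3), -8))*z(-3) = (40*(11 + 2*(-8)*(-2 - 8)))*(5 - 3 + (-3)²) = (40*(11 + 2*(-8)*(-10)))*(5 - 3 + 9) = (40*(11 + 160))*11 = (40*171)*11 = 6840*11 = 75240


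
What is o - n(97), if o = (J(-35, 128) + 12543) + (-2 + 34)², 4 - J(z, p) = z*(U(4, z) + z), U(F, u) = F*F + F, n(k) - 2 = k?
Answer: 12947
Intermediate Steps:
n(k) = 2 + k
U(F, u) = F + F² (U(F, u) = F² + F = F + F²)
J(z, p) = 4 - z*(20 + z) (J(z, p) = 4 - z*(4*(1 + 4) + z) = 4 - z*(4*5 + z) = 4 - z*(20 + z))
o = 13046 (o = ((4 - 1*(-35)² - 20*(-35)) + 12543) + (-2 + 34)² = ((4 - 1*1225 + 700) + 12543) + 32² = ((4 - 1225 + 700) + 12543) + 1024 = (-521 + 12543) + 1024 = 12022 + 1024 = 13046)
o - n(97) = 13046 - (2 + 97) = 13046 - 1*99 = 13046 - 99 = 12947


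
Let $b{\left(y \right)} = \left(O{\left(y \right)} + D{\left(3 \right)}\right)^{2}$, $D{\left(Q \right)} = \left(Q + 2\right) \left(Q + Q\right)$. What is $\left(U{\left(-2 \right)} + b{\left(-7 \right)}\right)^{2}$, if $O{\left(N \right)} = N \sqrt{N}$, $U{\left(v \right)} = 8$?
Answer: $-915575 - 474600 i \sqrt{7} \approx -9.1558 \cdot 10^{5} - 1.2557 \cdot 10^{6} i$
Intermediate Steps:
$D{\left(Q \right)} = 2 Q \left(2 + Q\right)$ ($D{\left(Q \right)} = \left(2 + Q\right) 2 Q = 2 Q \left(2 + Q\right)$)
$O{\left(N \right)} = N^{\frac{3}{2}}$
$b{\left(y \right)} = \left(30 + y^{\frac{3}{2}}\right)^{2}$ ($b{\left(y \right)} = \left(y^{\frac{3}{2}} + 2 \cdot 3 \left(2 + 3\right)\right)^{2} = \left(y^{\frac{3}{2}} + 2 \cdot 3 \cdot 5\right)^{2} = \left(y^{\frac{3}{2}} + 30\right)^{2} = \left(30 + y^{\frac{3}{2}}\right)^{2}$)
$\left(U{\left(-2 \right)} + b{\left(-7 \right)}\right)^{2} = \left(8 + \left(30 + \left(-7\right)^{\frac{3}{2}}\right)^{2}\right)^{2} = \left(8 + \left(30 - 7 i \sqrt{7}\right)^{2}\right)^{2}$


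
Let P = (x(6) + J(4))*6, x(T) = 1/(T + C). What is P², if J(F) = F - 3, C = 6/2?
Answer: 400/9 ≈ 44.444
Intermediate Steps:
C = 3 (C = 6*(½) = 3)
J(F) = -3 + F
x(T) = 1/(3 + T) (x(T) = 1/(T + 3) = 1/(3 + T))
P = 20/3 (P = (1/(3 + 6) + (-3 + 4))*6 = (1/9 + 1)*6 = (⅑ + 1)*6 = (10/9)*6 = 20/3 ≈ 6.6667)
P² = (20/3)² = 400/9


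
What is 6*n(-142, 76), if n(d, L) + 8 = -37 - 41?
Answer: -516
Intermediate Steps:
n(d, L) = -86 (n(d, L) = -8 + (-37 - 41) = -8 - 78 = -86)
6*n(-142, 76) = 6*(-86) = -516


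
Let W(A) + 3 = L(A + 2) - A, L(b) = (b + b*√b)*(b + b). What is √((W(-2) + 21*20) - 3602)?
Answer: I*√3183 ≈ 56.418*I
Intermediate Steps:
L(b) = 2*b*(b + b^(3/2)) (L(b) = (b + b^(3/2))*(2*b) = 2*b*(b + b^(3/2)))
W(A) = -3 - A + 2*(2 + A)² + 2*(2 + A)^(5/2) (W(A) = -3 + ((2*(A + 2)² + 2*(A + 2)^(5/2)) - A) = -3 + ((2*(2 + A)² + 2*(2 + A)^(5/2)) - A) = -3 + (-A + 2*(2 + A)² + 2*(2 + A)^(5/2)) = -3 - A + 2*(2 + A)² + 2*(2 + A)^(5/2))
√((W(-2) + 21*20) - 3602) = √(((-3 - 1*(-2) + 2*(2 - 2)² + 2*(2 - 2)^(5/2)) + 21*20) - 3602) = √(((-3 + 2 + 2*0² + 2*0^(5/2)) + 420) - 3602) = √(((-3 + 2 + 2*0 + 2*0) + 420) - 3602) = √(((-3 + 2 + 0 + 0) + 420) - 3602) = √((-1 + 420) - 3602) = √(419 - 3602) = √(-3183) = I*√3183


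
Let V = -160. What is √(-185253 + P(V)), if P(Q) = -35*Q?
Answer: I*√179653 ≈ 423.85*I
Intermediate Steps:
√(-185253 + P(V)) = √(-185253 - 35*(-160)) = √(-185253 + 5600) = √(-179653) = I*√179653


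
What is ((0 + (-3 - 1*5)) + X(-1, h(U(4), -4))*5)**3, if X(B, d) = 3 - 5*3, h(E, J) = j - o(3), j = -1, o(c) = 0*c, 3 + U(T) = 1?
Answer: -314432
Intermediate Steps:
U(T) = -2 (U(T) = -3 + 1 = -2)
o(c) = 0
h(E, J) = -1 (h(E, J) = -1 - 1*0 = -1 + 0 = -1)
X(B, d) = -12 (X(B, d) = 3 - 15 = -12)
((0 + (-3 - 1*5)) + X(-1, h(U(4), -4))*5)**3 = ((0 + (-3 - 1*5)) - 12*5)**3 = ((0 + (-3 - 5)) - 60)**3 = ((0 - 8) - 60)**3 = (-8 - 60)**3 = (-68)**3 = -314432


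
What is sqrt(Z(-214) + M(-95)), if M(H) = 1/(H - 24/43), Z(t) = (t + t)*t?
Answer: sqrt(1546428251865)/4109 ≈ 302.64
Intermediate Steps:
Z(t) = 2*t**2 (Z(t) = (2*t)*t = 2*t**2)
M(H) = 1/(-24/43 + H) (M(H) = 1/(H - 24*1/43) = 1/(H - 24/43) = 1/(-24/43 + H))
sqrt(Z(-214) + M(-95)) = sqrt(2*(-214)**2 + 43/(-24 + 43*(-95))) = sqrt(2*45796 + 43/(-24 - 4085)) = sqrt(91592 + 43/(-4109)) = sqrt(91592 + 43*(-1/4109)) = sqrt(91592 - 43/4109) = sqrt(376351485/4109) = sqrt(1546428251865)/4109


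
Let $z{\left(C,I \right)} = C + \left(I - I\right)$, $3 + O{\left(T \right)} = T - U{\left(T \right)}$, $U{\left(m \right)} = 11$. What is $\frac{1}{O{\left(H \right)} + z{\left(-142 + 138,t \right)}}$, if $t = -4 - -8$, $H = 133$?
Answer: $\frac{1}{115} \approx 0.0086956$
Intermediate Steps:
$O{\left(T \right)} = -14 + T$ ($O{\left(T \right)} = -3 + \left(T - 11\right) = -3 + \left(-11 + T\right) = -14 + T$)
$t = 4$ ($t = -4 + 8 = 4$)
$z{\left(C,I \right)} = C$ ($z{\left(C,I \right)} = C + 0 = C$)
$\frac{1}{O{\left(H \right)} + z{\left(-142 + 138,t \right)}} = \frac{1}{\left(-14 + 133\right) + \left(-142 + 138\right)} = \frac{1}{119 - 4} = \frac{1}{115}$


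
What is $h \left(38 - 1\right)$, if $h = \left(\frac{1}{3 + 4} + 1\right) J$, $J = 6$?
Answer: $\frac{1776}{7} \approx 253.71$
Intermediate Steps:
$h = \frac{48}{7}$ ($h = \left(\frac{1}{3 + 4} + 1\right) 6 = \left(\frac{1}{7} + 1\right) 6 = \frac{8}{7} \cdot 6 = \frac{48}{7} \approx 6.8571$)
$h \left(38 - 1\right) = \frac{48 \left(38 - 1\right)}{7} = \frac{48}{7} \cdot 37 = \frac{1776}{7}$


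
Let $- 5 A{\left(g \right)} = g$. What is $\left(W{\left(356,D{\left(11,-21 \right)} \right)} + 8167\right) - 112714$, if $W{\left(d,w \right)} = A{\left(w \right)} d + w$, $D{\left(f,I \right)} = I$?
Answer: $- \frac{515364}{5} \approx -1.0307 \cdot 10^{5}$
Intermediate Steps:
$A{\left(g \right)} = - \frac{g}{5}$
$W{\left(d,w \right)} = w - \frac{d w}{5}$ ($W{\left(d,w \right)} = - \frac{w}{5} d + w = - \frac{d w}{5} + w = w - \frac{d w}{5}$)
$\left(W{\left(356,D{\left(11,-21 \right)} \right)} + 8167\right) - 112714 = \left(\frac{1}{5} \left(-21\right) \left(5 - 356\right) + 8167\right) - 112714 = \left(\frac{1}{5} \left(-21\right) \left(-351\right) + 8167\right) - 112714 = \left(\frac{7371}{5} + 8167\right) - 112714 = \frac{48206}{5} - 112714 = - \frac{515364}{5}$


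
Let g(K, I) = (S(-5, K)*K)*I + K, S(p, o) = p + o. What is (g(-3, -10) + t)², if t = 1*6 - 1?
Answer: 56644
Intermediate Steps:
S(p, o) = o + p
g(K, I) = K + I*K*(-5 + K) (g(K, I) = ((K - 5)*K)*I + K = ((-5 + K)*K)*I + K = (K*(-5 + K))*I + K = I*K*(-5 + K) + K = K + I*K*(-5 + K))
t = 5 (t = 6 - 1 = 5)
(g(-3, -10) + t)² = (-3*(1 - 10*(-5 - 3)) + 5)² = (-3*(1 - 10*(-8)) + 5)² = (-3*(1 + 80) + 5)² = (-3*81 + 5)² = (-243 + 5)² = (-238)² = 56644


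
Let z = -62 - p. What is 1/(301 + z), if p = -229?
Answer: 1/468 ≈ 0.0021368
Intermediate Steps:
z = 167 (z = -62 - 1*(-229) = -62 + 229 = 167)
1/(301 + z) = 1/(301 + 167) = 1/468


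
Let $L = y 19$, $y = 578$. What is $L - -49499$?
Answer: $60481$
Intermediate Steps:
$L = 10982$ ($L = 578 \cdot 19 = 10982$)
$L - -49499 = 10982 - -49499 = 10982 + 49499 = 60481$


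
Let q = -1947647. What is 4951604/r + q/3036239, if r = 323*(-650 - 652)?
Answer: -1132380595187/91205583321 ≈ -12.416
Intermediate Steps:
r = -420546 (r = 323*(-1302) = -420546)
4951604/r + q/3036239 = 4951604/(-420546) - 1947647/3036239 = 4951604*(-1/420546) - 1947647*1/3036239 = -353686/30039 - 1947647/3036239 = -1132380595187/91205583321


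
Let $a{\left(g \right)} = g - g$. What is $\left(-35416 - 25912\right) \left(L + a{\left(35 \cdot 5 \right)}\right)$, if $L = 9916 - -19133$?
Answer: $-1781517072$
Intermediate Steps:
$a{\left(g \right)} = 0$
$L = 29049$ ($L = 9916 + 19133 = 29049$)
$\left(-35416 - 25912\right) \left(L + a{\left(35 \cdot 5 \right)}\right) = \left(-35416 - 25912\right) \left(29049 + 0\right) = \left(-61328\right) 29049 = -1781517072$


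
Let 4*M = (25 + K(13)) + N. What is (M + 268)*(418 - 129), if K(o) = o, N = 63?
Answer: 338997/4 ≈ 84749.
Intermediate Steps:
M = 101/4 (M = ((25 + 13) + 63)/4 = (38 + 63)/4 = (¼)*101 = 101/4 ≈ 25.250)
(M + 268)*(418 - 129) = (101/4 + 268)*(418 - 129) = (1173/4)*289 = 338997/4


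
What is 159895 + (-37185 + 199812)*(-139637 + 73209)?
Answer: -10802826461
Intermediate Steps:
159895 + (-37185 + 199812)*(-139637 + 73209) = 159895 + 162627*(-66428) = 159895 - 10802986356 = -10802826461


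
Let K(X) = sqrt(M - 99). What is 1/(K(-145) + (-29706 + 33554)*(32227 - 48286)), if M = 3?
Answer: -2574793/159109415828380 - I*sqrt(6)/954656494970280 ≈ -1.6183e-8 - 2.5658e-15*I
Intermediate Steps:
K(X) = 4*I*sqrt(6) (K(X) = sqrt(3 - 99) = sqrt(-96) = 4*I*sqrt(6))
1/(K(-145) + (-29706 + 33554)*(32227 - 48286)) = 1/(4*I*sqrt(6) + (-29706 + 33554)*(32227 - 48286)) = 1/(4*I*sqrt(6) + 3848*(-16059)) = 1/(4*I*sqrt(6) - 61795032) = 1/(-61795032 + 4*I*sqrt(6))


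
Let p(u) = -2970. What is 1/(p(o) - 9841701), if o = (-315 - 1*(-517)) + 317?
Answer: -1/9844671 ≈ -1.0158e-7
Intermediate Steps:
o = 519 (o = (-315 + 517) + 317 = 202 + 317 = 519)
1/(p(o) - 9841701) = 1/(-2970 - 9841701) = 1/(-9844671) = -1/9844671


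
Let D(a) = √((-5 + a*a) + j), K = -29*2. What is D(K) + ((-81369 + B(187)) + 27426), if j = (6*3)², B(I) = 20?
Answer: -53923 + √3683 ≈ -53862.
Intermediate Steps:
K = -58
j = 324 (j = 18² = 324)
D(a) = √(319 + a²) (D(a) = √((-5 + a*a) + 324) = √((-5 + a²) + 324) = √(319 + a²))
D(K) + ((-81369 + B(187)) + 27426) = √(319 + (-58)²) + ((-81369 + 20) + 27426) = √(319 + 3364) + (-81349 + 27426) = √3683 - 53923 = -53923 + √3683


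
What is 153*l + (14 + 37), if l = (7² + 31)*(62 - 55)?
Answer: 85731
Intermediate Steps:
l = 560 (l = (49 + 31)*7 = 80*7 = 560)
153*l + (14 + 37) = 153*560 + (14 + 37) = 85680 + 51 = 85731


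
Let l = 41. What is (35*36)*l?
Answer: 51660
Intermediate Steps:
(35*36)*l = (35*36)*41 = 1260*41 = 51660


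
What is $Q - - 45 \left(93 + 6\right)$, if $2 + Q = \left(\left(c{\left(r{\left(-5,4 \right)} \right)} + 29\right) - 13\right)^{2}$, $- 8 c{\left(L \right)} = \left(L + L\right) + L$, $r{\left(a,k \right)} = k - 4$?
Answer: $4709$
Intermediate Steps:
$r{\left(a,k \right)} = -4 + k$
$c{\left(L \right)} = - \frac{3 L}{8}$ ($c{\left(L \right)} = - \frac{\left(L + L\right) + L}{8} = - \frac{2 L + L}{8} = - \frac{3 L}{8}$)
$Q = 254$ ($Q = -2 + \left(\left(- \frac{3 \left(-4 + 4\right)}{8} + 29\right) - 13\right)^{2} = -2 + \left(\left(\left(- \frac{3}{8}\right) 0 + 29\right) - 13\right)^{2} = -2 + \left(\left(0 + 29\right) - 13\right)^{2} = -2 + \left(29 - 13\right)^{2} = -2 + 16^{2} = -2 + 256 = 254$)
$Q - - 45 \left(93 + 6\right) = 254 - - 45 \left(93 + 6\right) = 254 - \left(-45\right) 99 = 254 - -4455 = 254 + 4455 = 4709$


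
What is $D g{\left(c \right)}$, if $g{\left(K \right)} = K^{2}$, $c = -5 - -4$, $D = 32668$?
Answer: $32668$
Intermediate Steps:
$c = -1$ ($c = -5 + 4 = -1$)
$D g{\left(c \right)} = 32668 \left(-1\right)^{2} = 32668 \cdot 1 = 32668$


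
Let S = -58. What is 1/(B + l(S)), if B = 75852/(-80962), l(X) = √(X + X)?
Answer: -15666147/1954376524 - 33443089*I*√29/1954376524 ≈ -0.0080159 - 0.09215*I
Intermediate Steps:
l(X) = √2*√X (l(X) = √(2*X) = √2*√X)
B = -5418/5783 (B = 75852*(-1/80962) = -5418/5783 ≈ -0.93688)
1/(B + l(S)) = 1/(-5418/5783 + √2*√(-58)) = 1/(-5418/5783 + √2*(I*√58)) = 1/(-5418/5783 + 2*I*√29)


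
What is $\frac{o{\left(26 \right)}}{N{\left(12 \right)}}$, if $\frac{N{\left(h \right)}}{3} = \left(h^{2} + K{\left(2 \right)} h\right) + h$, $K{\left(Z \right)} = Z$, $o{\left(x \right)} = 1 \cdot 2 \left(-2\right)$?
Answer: $- \frac{1}{135} \approx -0.0074074$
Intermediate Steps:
$o{\left(x \right)} = -4$ ($o{\left(x \right)} = 2 \left(-2\right) = -4$)
$N{\left(h \right)} = 3 h^{2} + 9 h$ ($N{\left(h \right)} = 3 \left(\left(h^{2} + 2 h\right) + h\right) = 3 \left(h^{2} + 3 h\right) = 3 h^{2} + 9 h$)
$\frac{o{\left(26 \right)}}{N{\left(12 \right)}} = - \frac{4}{3 \cdot 12 \left(3 + 12\right)} = - \frac{4}{3 \cdot 12 \cdot 15} = - \frac{4}{540} = \left(-4\right) \frac{1}{540} = - \frac{1}{135}$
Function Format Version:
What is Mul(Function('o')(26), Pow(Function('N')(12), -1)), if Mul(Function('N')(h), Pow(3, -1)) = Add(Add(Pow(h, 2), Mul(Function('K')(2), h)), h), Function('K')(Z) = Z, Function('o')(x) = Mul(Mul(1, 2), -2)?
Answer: Rational(-1, 135) ≈ -0.0074074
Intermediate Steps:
Function('o')(x) = -4 (Function('o')(x) = Mul(2, -2) = -4)
Function('N')(h) = Add(Mul(3, Pow(h, 2)), Mul(9, h)) (Function('N')(h) = Mul(3, Add(Add(Pow(h, 2), Mul(2, h)), h)) = Mul(3, Add(Pow(h, 2), Mul(3, h))) = Add(Mul(3, Pow(h, 2)), Mul(9, h)))
Mul(Function('o')(26), Pow(Function('N')(12), -1)) = Mul(-4, Pow(Mul(3, 12, Add(3, 12)), -1)) = Mul(-4, Pow(Mul(3, 12, 15), -1)) = Mul(-4, Pow(540, -1)) = Mul(-4, Rational(1, 540)) = Rational(-1, 135)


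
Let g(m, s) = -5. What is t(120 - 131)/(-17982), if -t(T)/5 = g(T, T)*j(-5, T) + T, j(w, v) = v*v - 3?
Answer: -3005/17982 ≈ -0.16711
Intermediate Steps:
j(w, v) = -3 + v**2 (j(w, v) = v**2 - 3 = -3 + v**2)
t(T) = -75 - 5*T + 25*T**2 (t(T) = -5*(-5*(-3 + T**2) + T) = -5*((15 - 5*T**2) + T) = -5*(15 + T - 5*T**2) = -75 - 5*T + 25*T**2)
t(120 - 131)/(-17982) = (-75 - 5*(120 - 131) + 25*(120 - 131)**2)/(-17982) = (-75 - 5*(-11) + 25*(-11)**2)*(-1/17982) = (-75 + 55 + 25*121)*(-1/17982) = (-75 + 55 + 3025)*(-1/17982) = 3005*(-1/17982) = -3005/17982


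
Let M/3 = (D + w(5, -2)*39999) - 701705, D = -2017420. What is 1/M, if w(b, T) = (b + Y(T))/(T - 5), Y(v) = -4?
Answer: -7/57221622 ≈ -1.2233e-7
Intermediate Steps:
w(b, T) = (-4 + b)/(-5 + T) (w(b, T) = (b - 4)/(T - 5) = (-4 + b)/(-5 + T))
M = -57221622/7 (M = 3*((-2017420 + ((-4 + 5)/(-5 - 2))*39999) - 701705) = 3*((-2017420 + (1/(-7))*39999) - 701705) = 3*((-2017420 - ⅐*1*39999) - 701705) = 3*((-2017420 - ⅐*39999) - 701705) = 3*((-2017420 - 39999/7) - 701705) = 3*(-14161939/7 - 701705) = 3*(-19073874/7) = -57221622/7 ≈ -8.1745e+6)
1/M = 1/(-57221622/7) = -7/57221622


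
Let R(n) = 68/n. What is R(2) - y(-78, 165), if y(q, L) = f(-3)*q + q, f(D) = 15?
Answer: 1282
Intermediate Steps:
y(q, L) = 16*q (y(q, L) = 15*q + q = 16*q)
R(2) - y(-78, 165) = 68/2 - 16*(-78) = 68*(½) - 1*(-1248) = 34 + 1248 = 1282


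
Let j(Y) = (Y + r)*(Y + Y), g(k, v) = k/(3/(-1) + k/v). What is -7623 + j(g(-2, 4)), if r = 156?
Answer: -364759/49 ≈ -7444.1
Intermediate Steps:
g(k, v) = k/(-3 + k/v) (g(k, v) = k/(3*(-1) + k/v) = k/(-3 + k/v))
j(Y) = 2*Y*(156 + Y) (j(Y) = (Y + 156)*(Y + Y) = (156 + Y)*(2*Y) = 2*Y*(156 + Y))
-7623 + j(g(-2, 4)) = -7623 + 2*(-2*4/(-2 - 3*4))*(156 - 2*4/(-2 - 3*4)) = -7623 + 2*(-2*4/(-2 - 12))*(156 - 2*4/(-2 - 12)) = -7623 + 2*(-2*4/(-14))*(156 - 2*4/(-14)) = -7623 + 2*(-2*4*(-1/14))*(156 - 2*4*(-1/14)) = -7623 + 2*(4/7)*(156 + 4/7) = -7623 + 2*(4/7)*(1096/7) = -7623 + 8768/49 = -364759/49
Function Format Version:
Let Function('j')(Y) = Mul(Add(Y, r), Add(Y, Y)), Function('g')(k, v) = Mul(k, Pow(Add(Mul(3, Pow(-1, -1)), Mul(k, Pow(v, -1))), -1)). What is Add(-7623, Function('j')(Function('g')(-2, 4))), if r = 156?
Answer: Rational(-364759, 49) ≈ -7444.1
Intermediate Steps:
Function('g')(k, v) = Mul(k, Pow(Add(-3, Mul(k, Pow(v, -1))), -1)) (Function('g')(k, v) = Mul(k, Pow(Add(Mul(3, -1), Mul(k, Pow(v, -1))), -1)) = Mul(k, Pow(Add(-3, Mul(k, Pow(v, -1))), -1)))
Function('j')(Y) = Mul(2, Y, Add(156, Y)) (Function('j')(Y) = Mul(Add(Y, 156), Add(Y, Y)) = Mul(Add(156, Y), Mul(2, Y)) = Mul(2, Y, Add(156, Y)))
Add(-7623, Function('j')(Function('g')(-2, 4))) = Add(-7623, Mul(2, Mul(-2, 4, Pow(Add(-2, Mul(-3, 4)), -1)), Add(156, Mul(-2, 4, Pow(Add(-2, Mul(-3, 4)), -1))))) = Add(-7623, Mul(2, Mul(-2, 4, Pow(Add(-2, -12), -1)), Add(156, Mul(-2, 4, Pow(Add(-2, -12), -1))))) = Add(-7623, Mul(2, Mul(-2, 4, Pow(-14, -1)), Add(156, Mul(-2, 4, Pow(-14, -1))))) = Add(-7623, Mul(2, Mul(-2, 4, Rational(-1, 14)), Add(156, Mul(-2, 4, Rational(-1, 14))))) = Add(-7623, Mul(2, Rational(4, 7), Add(156, Rational(4, 7)))) = Add(-7623, Mul(2, Rational(4, 7), Rational(1096, 7))) = Add(-7623, Rational(8768, 49)) = Rational(-364759, 49)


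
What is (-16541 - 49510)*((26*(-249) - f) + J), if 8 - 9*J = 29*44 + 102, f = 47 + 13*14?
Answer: 452794283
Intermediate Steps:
f = 229 (f = 47 + 182 = 229)
J = -1370/9 (J = 8/9 - (29*44 + 102)/9 = 8/9 - (1276 + 102)/9 = 8/9 - 1/9*1378 = 8/9 - 1378/9 = -1370/9 ≈ -152.22)
(-16541 - 49510)*((26*(-249) - f) + J) = (-16541 - 49510)*((26*(-249) - 1*229) - 1370/9) = -66051*((-6474 - 229) - 1370/9) = -66051*(-6703 - 1370/9) = -66051*(-61697/9) = 452794283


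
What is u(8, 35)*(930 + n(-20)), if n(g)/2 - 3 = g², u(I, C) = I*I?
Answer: 111104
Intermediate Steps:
u(I, C) = I²
n(g) = 6 + 2*g²
u(8, 35)*(930 + n(-20)) = 8²*(930 + (6 + 2*(-20)²)) = 64*(930 + (6 + 2*400)) = 64*(930 + (6 + 800)) = 64*(930 + 806) = 64*1736 = 111104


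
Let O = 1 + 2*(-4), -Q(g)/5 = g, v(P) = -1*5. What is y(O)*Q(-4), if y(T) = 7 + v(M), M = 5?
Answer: 40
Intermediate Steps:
v(P) = -5
Q(g) = -5*g
O = -7 (O = 1 - 8 = -7)
y(T) = 2 (y(T) = 7 - 5 = 2)
y(O)*Q(-4) = 2*(-5*(-4)) = 2*20 = 40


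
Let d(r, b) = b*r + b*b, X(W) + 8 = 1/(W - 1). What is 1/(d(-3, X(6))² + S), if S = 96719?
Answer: 625/64884611 ≈ 9.6325e-6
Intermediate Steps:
X(W) = -8 + 1/(-1 + W) (X(W) = -8 + 1/(W - 1) = -8 + 1/(-1 + W))
d(r, b) = b² + b*r (d(r, b) = b*r + b² = b² + b*r)
1/(d(-3, X(6))² + S) = 1/((((9 - 8*6)/(-1 + 6))*((9 - 8*6)/(-1 + 6) - 3))² + 96719) = 1/((((9 - 48)/5)*((9 - 48)/5 - 3))² + 96719) = 1/((((⅕)*(-39))*((⅕)*(-39) - 3))² + 96719) = 1/((-39*(-39/5 - 3)/5)² + 96719) = 1/((-39/5*(-54/5))² + 96719) = 1/((2106/25)² + 96719) = 1/(4435236/625 + 96719) = 1/(64884611/625) = 625/64884611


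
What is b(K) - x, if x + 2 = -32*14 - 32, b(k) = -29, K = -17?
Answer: 453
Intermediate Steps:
x = -482 (x = -2 + (-32*14 - 32) = -2 + (-448 - 32) = -2 - 480 = -482)
b(K) - x = -29 - 1*(-482) = -29 + 482 = 453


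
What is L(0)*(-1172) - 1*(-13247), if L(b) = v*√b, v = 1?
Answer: 13247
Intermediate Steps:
L(b) = √b (L(b) = 1*√b = √b)
L(0)*(-1172) - 1*(-13247) = √0*(-1172) - 1*(-13247) = 0*(-1172) + 13247 = 0 + 13247 = 13247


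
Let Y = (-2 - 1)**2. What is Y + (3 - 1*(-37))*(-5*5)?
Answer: -991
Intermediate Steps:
Y = 9 (Y = (-3)**2 = 9)
Y + (3 - 1*(-37))*(-5*5) = 9 + (3 - 1*(-37))*(-5*5) = 9 + (3 + 37)*(-25) = 9 + 40*(-25) = 9 - 1000 = -991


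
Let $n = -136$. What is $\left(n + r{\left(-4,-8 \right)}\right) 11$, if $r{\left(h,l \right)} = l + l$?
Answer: $-1672$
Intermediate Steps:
$r{\left(h,l \right)} = 2 l$
$\left(n + r{\left(-4,-8 \right)}\right) 11 = \left(-136 + 2 \left(-8\right)\right) 11 = \left(-136 - 16\right) 11 = \left(-152\right) 11 = -1672$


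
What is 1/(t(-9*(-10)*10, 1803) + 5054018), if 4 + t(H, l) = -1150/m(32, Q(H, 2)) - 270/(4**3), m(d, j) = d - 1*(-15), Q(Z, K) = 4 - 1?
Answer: 1504/7601193911 ≈ 1.9786e-7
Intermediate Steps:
Q(Z, K) = 3
m(d, j) = 15 + d (m(d, j) = d + 15 = 15 + d)
t(H, l) = -49161/1504 (t(H, l) = -4 + (-1150/(15 + 32) - 270/(4**3)) = -4 + (-1150/47 - 270/64) = -4 + (-1150*1/47 - 270*1/64) = -4 + (-1150/47 - 135/32) = -4 - 43145/1504 = -49161/1504)
1/(t(-9*(-10)*10, 1803) + 5054018) = 1/(-49161/1504 + 5054018) = 1/(7601193911/1504) = 1504/7601193911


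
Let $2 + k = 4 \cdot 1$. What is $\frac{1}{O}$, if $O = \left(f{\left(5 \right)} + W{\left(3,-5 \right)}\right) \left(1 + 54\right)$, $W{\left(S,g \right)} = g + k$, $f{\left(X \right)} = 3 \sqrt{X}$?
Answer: $\frac{1}{660} + \frac{\sqrt{5}}{660} \approx 0.0049031$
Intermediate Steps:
$k = 2$ ($k = -2 + 4 \cdot 1 = -2 + 4 = 2$)
$W{\left(S,g \right)} = 2 + g$ ($W{\left(S,g \right)} = g + 2 = 2 + g$)
$O = -165 + 165 \sqrt{5}$ ($O = \left(3 \sqrt{5} + \left(2 - 5\right)\right) \left(1 + 54\right) = \left(3 \sqrt{5} - 3\right) 55 = \left(-3 + 3 \sqrt{5}\right) 55 = -165 + 165 \sqrt{5} \approx 203.95$)
$\frac{1}{O} = \frac{1}{-165 + 165 \sqrt{5}}$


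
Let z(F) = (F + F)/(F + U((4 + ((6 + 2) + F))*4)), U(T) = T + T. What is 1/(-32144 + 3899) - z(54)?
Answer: -508507/2739765 ≈ -0.18560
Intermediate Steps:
U(T) = 2*T
z(F) = 2*F/(96 + 9*F) (z(F) = (F + F)/(F + 2*((4 + ((6 + 2) + F))*4)) = (2*F)/(F + 2*((4 + (8 + F))*4)) = (2*F)/(F + 2*((12 + F)*4)) = (2*F)/(F + 2*(48 + 4*F)) = (2*F)/(F + (96 + 8*F)) = (2*F)/(96 + 9*F) = 2*F/(96 + 9*F))
1/(-32144 + 3899) - z(54) = 1/(-32144 + 3899) - 2*54/(3*(32 + 3*54)) = 1/(-28245) - 2*54/(3*(32 + 162)) = -1/28245 - 2*54/(3*194) = -1/28245 - 1*18/97 = -1/28245 - 18/97 = -508507/2739765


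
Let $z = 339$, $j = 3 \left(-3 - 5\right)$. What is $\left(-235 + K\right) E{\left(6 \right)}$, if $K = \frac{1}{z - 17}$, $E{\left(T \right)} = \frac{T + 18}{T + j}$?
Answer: $\frac{50446}{161} \approx 313.33$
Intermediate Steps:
$j = -24$ ($j = 3 \left(-8\right) = -24$)
$E{\left(T \right)} = \frac{18 + T}{-24 + T}$ ($E{\left(T \right)} = \frac{T + 18}{T - 24} = \frac{18 + T}{-24 + T}$)
$K = \frac{1}{322}$ ($K = \frac{1}{339 - 17} = \frac{1}{322} \approx 0.0031056$)
$\left(-235 + K\right) E{\left(6 \right)} = \left(-235 + \frac{1}{322}\right) \frac{18 + 6}{-24 + 6} = - \frac{75669 \frac{1}{-18} \cdot 24}{322} = - \frac{75669 \left(\left(- \frac{1}{18}\right) 24\right)}{322} = \left(- \frac{75669}{322}\right) \left(- \frac{4}{3}\right) = \frac{50446}{161}$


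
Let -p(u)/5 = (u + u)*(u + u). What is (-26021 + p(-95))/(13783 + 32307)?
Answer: -206521/46090 ≈ -4.4808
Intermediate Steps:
p(u) = -20*u**2 (p(u) = -5*(u + u)*(u + u) = -5*2*u*2*u = -20*u**2)
(-26021 + p(-95))/(13783 + 32307) = (-26021 - 20*(-95)**2)/(13783 + 32307) = (-26021 - 20*9025)/46090 = (-26021 - 180500)*(1/46090) = -206521*1/46090 = -206521/46090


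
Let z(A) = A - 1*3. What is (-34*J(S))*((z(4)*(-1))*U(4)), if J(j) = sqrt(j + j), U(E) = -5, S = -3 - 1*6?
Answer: -510*I*sqrt(2) ≈ -721.25*I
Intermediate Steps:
S = -9 (S = -3 - 6 = -9)
J(j) = sqrt(2)*sqrt(j) (J(j) = sqrt(2*j) = sqrt(2)*sqrt(j))
z(A) = -3 + A (z(A) = A - 3 = -3 + A)
(-34*J(S))*((z(4)*(-1))*U(4)) = (-34*sqrt(2)*sqrt(-9))*(((-3 + 4)*(-1))*(-5)) = (-34*sqrt(2)*3*I)*((1*(-1))*(-5)) = (-102*I*sqrt(2))*(-1*(-5)) = -102*I*sqrt(2)*5 = -510*I*sqrt(2)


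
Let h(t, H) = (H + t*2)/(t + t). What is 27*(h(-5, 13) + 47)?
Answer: 12609/10 ≈ 1260.9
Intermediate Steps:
h(t, H) = (H + 2*t)/(2*t) (h(t, H) = (H + 2*t)/((2*t)) = (H + 2*t)*(1/(2*t)) = (H + 2*t)/(2*t))
27*(h(-5, 13) + 47) = 27*((-5 + (1/2)*13)/(-5) + 47) = 27*(-(-5 + 13/2)/5 + 47) = 27*(-1/5*3/2 + 47) = 27*(-3/10 + 47) = 27*(467/10) = 12609/10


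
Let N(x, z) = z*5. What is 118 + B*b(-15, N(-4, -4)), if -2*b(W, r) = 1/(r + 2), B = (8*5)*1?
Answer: 1072/9 ≈ 119.11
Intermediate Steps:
N(x, z) = 5*z
B = 40 (B = 40*1 = 40)
b(W, r) = -1/(2*(2 + r)) (b(W, r) = -1/(2*(r + 2)) = -1/(2*(2 + r)))
118 + B*b(-15, N(-4, -4)) = 118 + 40*(-1/(4 + 2*(5*(-4)))) = 118 + 40*(-1/(4 + 2*(-20))) = 118 + 40*(-1/(4 - 40)) = 118 + 40*(-1/(-36)) = 118 + 40*(-1*(-1/36)) = 118 + 40*(1/36) = 118 + 10/9 = 1072/9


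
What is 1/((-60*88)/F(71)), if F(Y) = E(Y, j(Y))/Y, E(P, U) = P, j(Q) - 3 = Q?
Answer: -1/5280 ≈ -0.00018939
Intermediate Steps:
j(Q) = 3 + Q
F(Y) = 1 (F(Y) = Y/Y = 1)
1/((-60*88)/F(71)) = 1/(-60*88/1) = 1/(-5280*1) = 1/(-5280) = -1/5280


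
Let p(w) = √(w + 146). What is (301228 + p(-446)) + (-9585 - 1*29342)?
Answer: 262301 + 10*I*√3 ≈ 2.623e+5 + 17.32*I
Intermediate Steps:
p(w) = √(146 + w)
(301228 + p(-446)) + (-9585 - 1*29342) = (301228 + √(146 - 446)) + (-9585 - 1*29342) = (301228 + √(-300)) + (-9585 - 29342) = (301228 + 10*I*√3) - 38927 = 262301 + 10*I*√3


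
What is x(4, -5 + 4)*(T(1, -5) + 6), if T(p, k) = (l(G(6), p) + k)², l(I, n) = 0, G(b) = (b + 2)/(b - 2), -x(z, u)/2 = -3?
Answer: 186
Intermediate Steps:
x(z, u) = 6 (x(z, u) = -2*(-3) = 6)
G(b) = (2 + b)/(-2 + b)
T(p, k) = k² (T(p, k) = (0 + k)² = k²)
x(4, -5 + 4)*(T(1, -5) + 6) = 6*((-5)² + 6) = 6*(25 + 6) = 6*31 = 186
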